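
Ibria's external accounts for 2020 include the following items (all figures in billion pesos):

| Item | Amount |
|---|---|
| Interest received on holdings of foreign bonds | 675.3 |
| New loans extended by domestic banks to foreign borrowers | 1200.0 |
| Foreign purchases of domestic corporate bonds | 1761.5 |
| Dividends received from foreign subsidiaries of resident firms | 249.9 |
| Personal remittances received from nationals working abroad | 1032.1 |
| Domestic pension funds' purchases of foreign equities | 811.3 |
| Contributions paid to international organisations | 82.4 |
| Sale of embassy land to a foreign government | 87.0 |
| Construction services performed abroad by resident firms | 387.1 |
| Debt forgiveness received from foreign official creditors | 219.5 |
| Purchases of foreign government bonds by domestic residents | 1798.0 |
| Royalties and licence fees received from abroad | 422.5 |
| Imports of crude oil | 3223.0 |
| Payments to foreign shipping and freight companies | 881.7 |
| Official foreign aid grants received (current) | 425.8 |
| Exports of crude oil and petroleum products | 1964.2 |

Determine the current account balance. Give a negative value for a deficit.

969.8

Goods: 1964.2 - 3223.0 = -1258.8
Services: 422.5 + 387.1 - 881.7 = -72.1
Primary income: 675.3 + 249.9 = 925.2
Secondary income: 1032.1 + 425.8 - 82.4 = 1375.5
Current account = (-1258.8) + (-72.1) + 925.2 + 1375.5 = 969.8
(Excluded from the current account — financial account: new loans extended by domestic banks to foreign borrowers 1200.0, foreign purchases of domestic corporate bonds 1761.5, domestic pension funds' purchases of foreign equities 811.3, purchases of foreign government bonds by domestic residents 1798.0; capital account: sale of embassy land to a foreign government 87.0, debt forgiveness received from foreign official creditors 219.5.)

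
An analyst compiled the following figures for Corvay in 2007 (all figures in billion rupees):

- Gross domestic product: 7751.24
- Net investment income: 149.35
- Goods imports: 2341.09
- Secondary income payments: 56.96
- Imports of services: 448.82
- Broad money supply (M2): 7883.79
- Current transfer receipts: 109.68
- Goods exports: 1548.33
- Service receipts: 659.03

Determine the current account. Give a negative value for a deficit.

-380.48

Goods balance = 1548.33 - 2341.09 = -792.76
Services balance = 659.03 - 448.82 = 210.21
Trade balance (goods + services) = -792.76 + 210.21 = -582.55
Net primary income = 149.35
Net secondary income = 109.68 - 56.96 = 52.72
Current account = -582.55 + 149.35 + 52.72 = -380.48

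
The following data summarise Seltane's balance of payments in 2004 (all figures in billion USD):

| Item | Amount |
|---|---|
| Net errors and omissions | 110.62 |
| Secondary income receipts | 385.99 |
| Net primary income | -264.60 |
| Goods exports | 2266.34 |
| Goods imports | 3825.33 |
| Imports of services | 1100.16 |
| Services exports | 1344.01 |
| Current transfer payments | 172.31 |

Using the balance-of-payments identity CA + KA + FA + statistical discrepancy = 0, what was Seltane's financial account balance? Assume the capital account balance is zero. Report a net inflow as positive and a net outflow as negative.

1255.44

Goods balance = 2266.34 - 3825.33 = -1558.99
Services balance = 1344.01 - 1100.16 = 243.85
Trade balance (goods + services) = -1558.99 + 243.85 = -1315.14
Net primary income = -264.60
Net secondary income = 385.99 - 172.31 = 213.68
Current account = -1315.14 + (-264.60) + 213.68 = -1366.06
Financial account = -(-1366.06 + 110.62) = 1255.44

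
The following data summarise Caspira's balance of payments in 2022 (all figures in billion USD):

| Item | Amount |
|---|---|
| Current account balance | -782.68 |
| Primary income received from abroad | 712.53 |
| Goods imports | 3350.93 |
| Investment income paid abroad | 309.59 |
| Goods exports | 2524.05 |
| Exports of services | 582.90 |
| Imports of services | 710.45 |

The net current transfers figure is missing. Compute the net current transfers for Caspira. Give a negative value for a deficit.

-231.19

Current account = goods balance + services balance + net primary income + net secondary income
Sum of the known components = -551.49
Net current transfers = CA - (known components) = -782.68 - (-551.49) = -231.19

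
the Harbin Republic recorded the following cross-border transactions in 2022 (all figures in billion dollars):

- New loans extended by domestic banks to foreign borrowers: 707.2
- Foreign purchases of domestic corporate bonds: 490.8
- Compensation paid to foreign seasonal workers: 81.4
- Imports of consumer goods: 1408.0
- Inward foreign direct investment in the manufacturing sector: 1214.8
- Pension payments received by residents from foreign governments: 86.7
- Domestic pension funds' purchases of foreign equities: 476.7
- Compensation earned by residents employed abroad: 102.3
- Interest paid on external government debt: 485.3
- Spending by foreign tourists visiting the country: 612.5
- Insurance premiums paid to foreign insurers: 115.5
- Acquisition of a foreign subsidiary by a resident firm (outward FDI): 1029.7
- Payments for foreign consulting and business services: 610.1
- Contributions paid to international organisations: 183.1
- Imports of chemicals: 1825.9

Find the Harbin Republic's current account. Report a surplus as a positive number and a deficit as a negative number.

Goods: -1825.9 - 1408.0 = -3233.9
Services: -610.1 + 612.5 - 115.5 = -113.1
Primary income: -81.4 + 102.3 - 485.3 = -464.4
Secondary income: 86.7 - 183.1 = -96.4
Current account = (-3233.9) + (-113.1) + (-464.4) + (-96.4) = -3907.8
(Excluded from the current account — financial account: new loans extended by domestic banks to foreign borrowers 707.2, foreign purchases of domestic corporate bonds 490.8, inward foreign direct investment in the manufacturing sector 1214.8, domestic pension funds' purchases of foreign equities 476.7, acquisition of a foreign subsidiary by a resident firm (outward FDI) 1029.7.)

-3907.8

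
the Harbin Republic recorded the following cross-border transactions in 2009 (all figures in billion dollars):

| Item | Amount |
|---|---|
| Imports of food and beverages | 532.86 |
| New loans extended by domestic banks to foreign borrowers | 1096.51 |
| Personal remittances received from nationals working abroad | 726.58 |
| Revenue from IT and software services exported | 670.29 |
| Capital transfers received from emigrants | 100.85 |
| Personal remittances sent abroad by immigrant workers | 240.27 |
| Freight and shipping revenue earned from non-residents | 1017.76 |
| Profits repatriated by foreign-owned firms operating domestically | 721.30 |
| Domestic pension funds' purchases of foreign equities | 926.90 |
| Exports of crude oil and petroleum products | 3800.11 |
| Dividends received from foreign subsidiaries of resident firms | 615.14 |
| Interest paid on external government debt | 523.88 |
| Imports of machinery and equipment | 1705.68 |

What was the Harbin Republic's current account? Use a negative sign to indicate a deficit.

3105.89

Goods: -532.86 + 3800.11 - 1705.68 = 1561.57
Services: 670.29 + 1017.76 = 1688.05
Primary income: -523.88 - 721.30 + 615.14 = -630.04
Secondary income: 726.58 - 240.27 = 486.31
Current account = 1561.57 + 1688.05 + (-630.04) + 486.31 = 3105.89
(Excluded from the current account — financial account: new loans extended by domestic banks to foreign borrowers 1096.51, domestic pension funds' purchases of foreign equities 926.90; capital account: capital transfers received from emigrants 100.85.)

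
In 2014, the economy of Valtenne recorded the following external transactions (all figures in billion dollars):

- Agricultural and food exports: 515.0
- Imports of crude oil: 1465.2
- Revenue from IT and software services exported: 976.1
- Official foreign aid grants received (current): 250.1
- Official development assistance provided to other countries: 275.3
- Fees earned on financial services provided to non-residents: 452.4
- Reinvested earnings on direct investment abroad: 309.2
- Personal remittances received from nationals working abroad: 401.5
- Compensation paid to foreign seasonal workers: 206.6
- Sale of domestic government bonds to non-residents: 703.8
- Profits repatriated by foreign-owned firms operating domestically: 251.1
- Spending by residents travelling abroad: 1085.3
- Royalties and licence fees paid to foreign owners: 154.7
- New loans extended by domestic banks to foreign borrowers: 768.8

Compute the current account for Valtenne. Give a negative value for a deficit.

Goods: 515.0 - 1465.2 = -950.2
Services: -154.7 + 976.1 + 452.4 - 1085.3 = 188.5
Primary income: 309.2 - 206.6 - 251.1 = -148.5
Secondary income: 401.5 - 275.3 + 250.1 = 376.3
Current account = (-950.2) + 188.5 + (-148.5) + 376.3 = -533.9
(Excluded from the current account — financial account: sale of domestic government bonds to non-residents 703.8, new loans extended by domestic banks to foreign borrowers 768.8.)

-533.9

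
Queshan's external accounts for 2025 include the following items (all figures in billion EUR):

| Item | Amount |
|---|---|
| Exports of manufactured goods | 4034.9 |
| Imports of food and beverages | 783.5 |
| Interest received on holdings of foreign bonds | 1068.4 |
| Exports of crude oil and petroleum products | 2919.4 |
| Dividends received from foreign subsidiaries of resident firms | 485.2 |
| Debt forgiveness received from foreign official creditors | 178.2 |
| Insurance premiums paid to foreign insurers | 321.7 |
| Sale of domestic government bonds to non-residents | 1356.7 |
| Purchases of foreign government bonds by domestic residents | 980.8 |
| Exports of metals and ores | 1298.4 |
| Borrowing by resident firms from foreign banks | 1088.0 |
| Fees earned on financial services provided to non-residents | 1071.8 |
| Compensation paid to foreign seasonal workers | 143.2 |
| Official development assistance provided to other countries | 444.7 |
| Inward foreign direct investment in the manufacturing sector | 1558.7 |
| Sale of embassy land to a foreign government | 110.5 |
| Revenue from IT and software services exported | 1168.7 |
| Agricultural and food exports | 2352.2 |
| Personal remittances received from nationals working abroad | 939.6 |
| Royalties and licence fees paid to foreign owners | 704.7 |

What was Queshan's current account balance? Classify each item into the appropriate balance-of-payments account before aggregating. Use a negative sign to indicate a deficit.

12940.8

Goods: 4034.9 + 2352.2 + 2919.4 - 783.5 + 1298.4 = 9821.4
Services: -321.7 - 704.7 + 1168.7 + 1071.8 = 1214.1
Primary income: 1068.4 + 485.2 - 143.2 = 1410.4
Secondary income: -444.7 + 939.6 = 494.9
Current account = 9821.4 + 1214.1 + 1410.4 + 494.9 = 12940.8
(Excluded from the current account — capital account: debt forgiveness received from foreign official creditors 178.2, sale of embassy land to a foreign government 110.5; financial account: sale of domestic government bonds to non-residents 1356.7, purchases of foreign government bonds by domestic residents 980.8, borrowing by resident firms from foreign banks 1088.0, inward foreign direct investment in the manufacturing sector 1558.7.)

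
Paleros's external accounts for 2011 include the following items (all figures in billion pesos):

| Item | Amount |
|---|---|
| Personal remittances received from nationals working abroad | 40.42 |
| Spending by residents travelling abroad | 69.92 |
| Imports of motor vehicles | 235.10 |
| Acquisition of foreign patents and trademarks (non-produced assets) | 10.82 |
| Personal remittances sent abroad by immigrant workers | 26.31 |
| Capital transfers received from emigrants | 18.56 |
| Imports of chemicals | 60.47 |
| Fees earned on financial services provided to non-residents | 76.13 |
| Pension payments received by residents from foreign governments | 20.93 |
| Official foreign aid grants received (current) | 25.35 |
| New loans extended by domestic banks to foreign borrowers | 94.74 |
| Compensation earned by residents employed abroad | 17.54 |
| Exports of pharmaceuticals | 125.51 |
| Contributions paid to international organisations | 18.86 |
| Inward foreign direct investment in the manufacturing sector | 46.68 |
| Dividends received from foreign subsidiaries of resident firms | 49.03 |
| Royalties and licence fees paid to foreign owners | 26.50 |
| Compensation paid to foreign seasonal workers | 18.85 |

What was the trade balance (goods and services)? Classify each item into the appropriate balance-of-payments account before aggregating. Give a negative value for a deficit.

Goods: 125.51 - 60.47 - 235.10 = -170.06
Services: -69.92 - 26.50 + 76.13 = -20.29
Trade balance = -170.06 + (-20.29) = -190.35
(Excluded from the trade balance — secondary income: personal remittances received from nationals working abroad 40.42, personal remittances sent abroad by immigrant workers 26.31, pension payments received by residents from foreign governments 20.93, official foreign aid grants received (current) 25.35, contributions paid to international organisations 18.86; capital account: acquisition of foreign patents and trademarks (non-produced assets) 10.82, capital transfers received from emigrants 18.56; financial account: new loans extended by domestic banks to foreign borrowers 94.74, inward foreign direct investment in the manufacturing sector 46.68; primary income: compensation earned by residents employed abroad 17.54, dividends received from foreign subsidiaries of resident firms 49.03, compensation paid to foreign seasonal workers 18.85.)

-190.35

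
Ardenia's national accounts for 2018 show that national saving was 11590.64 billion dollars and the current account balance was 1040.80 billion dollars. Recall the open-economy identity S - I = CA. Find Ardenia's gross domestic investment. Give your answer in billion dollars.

I = S - CA = 11590.64 - 1040.80 = 10549.84

10549.84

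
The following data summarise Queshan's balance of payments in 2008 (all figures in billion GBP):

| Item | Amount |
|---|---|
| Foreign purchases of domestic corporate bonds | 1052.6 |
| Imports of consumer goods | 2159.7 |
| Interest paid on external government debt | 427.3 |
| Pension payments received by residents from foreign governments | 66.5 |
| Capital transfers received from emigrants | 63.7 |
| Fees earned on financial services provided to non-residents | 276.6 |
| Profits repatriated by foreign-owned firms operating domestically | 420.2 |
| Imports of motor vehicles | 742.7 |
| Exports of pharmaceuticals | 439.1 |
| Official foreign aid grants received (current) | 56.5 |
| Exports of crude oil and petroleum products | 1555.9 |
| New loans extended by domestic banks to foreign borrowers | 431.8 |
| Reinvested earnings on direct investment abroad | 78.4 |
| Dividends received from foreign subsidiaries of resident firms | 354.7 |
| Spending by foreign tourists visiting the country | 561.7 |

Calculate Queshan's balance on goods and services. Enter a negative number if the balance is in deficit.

-69.1

Goods: -2159.7 + 439.1 + 1555.9 - 742.7 = -907.4
Services: 276.6 + 561.7 = 838.3
Trade balance = -907.4 + 838.3 = -69.1
(Excluded from the trade balance — financial account: foreign purchases of domestic corporate bonds 1052.6, new loans extended by domestic banks to foreign borrowers 431.8; primary income: interest paid on external government debt 427.3, profits repatriated by foreign-owned firms operating domestically 420.2, reinvested earnings on direct investment abroad 78.4, dividends received from foreign subsidiaries of resident firms 354.7; secondary income: pension payments received by residents from foreign governments 66.5, official foreign aid grants received (current) 56.5; capital account: capital transfers received from emigrants 63.7.)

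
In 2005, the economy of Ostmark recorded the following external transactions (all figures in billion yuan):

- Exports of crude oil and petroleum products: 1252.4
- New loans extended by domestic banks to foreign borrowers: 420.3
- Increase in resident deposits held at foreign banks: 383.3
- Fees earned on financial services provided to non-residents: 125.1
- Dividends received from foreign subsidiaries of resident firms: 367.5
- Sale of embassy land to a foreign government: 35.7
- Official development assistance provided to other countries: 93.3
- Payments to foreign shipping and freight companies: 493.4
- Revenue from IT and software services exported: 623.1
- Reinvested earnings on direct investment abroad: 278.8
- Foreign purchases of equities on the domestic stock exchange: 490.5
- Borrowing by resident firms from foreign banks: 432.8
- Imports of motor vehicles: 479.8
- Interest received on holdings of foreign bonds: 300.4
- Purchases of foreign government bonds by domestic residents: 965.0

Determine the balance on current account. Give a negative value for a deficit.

1880.8

Goods: 1252.4 - 479.8 = 772.6
Services: 125.1 - 493.4 + 623.1 = 254.8
Primary income: 367.5 + 278.8 + 300.4 = 946.7
Secondary income: -93.3
Current account = 772.6 + 254.8 + 946.7 + (-93.3) = 1880.8
(Excluded from the current account — financial account: new loans extended by domestic banks to foreign borrowers 420.3, increase in resident deposits held at foreign banks 383.3, foreign purchases of equities on the domestic stock exchange 490.5, borrowing by resident firms from foreign banks 432.8, purchases of foreign government bonds by domestic residents 965.0; capital account: sale of embassy land to a foreign government 35.7.)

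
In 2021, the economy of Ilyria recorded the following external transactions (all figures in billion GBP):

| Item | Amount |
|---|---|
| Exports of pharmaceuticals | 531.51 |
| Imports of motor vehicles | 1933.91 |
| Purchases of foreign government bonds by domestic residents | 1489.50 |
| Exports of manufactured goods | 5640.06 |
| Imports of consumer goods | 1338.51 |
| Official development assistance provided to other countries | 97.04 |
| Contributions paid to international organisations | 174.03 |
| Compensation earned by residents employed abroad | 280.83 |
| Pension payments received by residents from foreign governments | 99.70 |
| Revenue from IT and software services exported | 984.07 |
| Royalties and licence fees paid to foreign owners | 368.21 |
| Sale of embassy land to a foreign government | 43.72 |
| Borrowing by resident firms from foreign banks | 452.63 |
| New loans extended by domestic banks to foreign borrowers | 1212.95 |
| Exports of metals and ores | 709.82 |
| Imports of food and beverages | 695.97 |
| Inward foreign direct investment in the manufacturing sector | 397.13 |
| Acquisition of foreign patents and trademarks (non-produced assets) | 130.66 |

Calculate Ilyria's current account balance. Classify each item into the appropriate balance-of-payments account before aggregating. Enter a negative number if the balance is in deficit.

Goods: -695.97 - 1933.91 - 1338.51 + 709.82 + 531.51 + 5640.06 = 2913.00
Services: 984.07 - 368.21 = 615.86
Primary income: 280.83
Secondary income: -174.03 - 97.04 + 99.70 = -171.37
Current account = 2913.00 + 615.86 + 280.83 + (-171.37) = 3638.32
(Excluded from the current account — financial account: purchases of foreign government bonds by domestic residents 1489.50, borrowing by resident firms from foreign banks 452.63, new loans extended by domestic banks to foreign borrowers 1212.95, inward foreign direct investment in the manufacturing sector 397.13; capital account: sale of embassy land to a foreign government 43.72, acquisition of foreign patents and trademarks (non-produced assets) 130.66.)

3638.32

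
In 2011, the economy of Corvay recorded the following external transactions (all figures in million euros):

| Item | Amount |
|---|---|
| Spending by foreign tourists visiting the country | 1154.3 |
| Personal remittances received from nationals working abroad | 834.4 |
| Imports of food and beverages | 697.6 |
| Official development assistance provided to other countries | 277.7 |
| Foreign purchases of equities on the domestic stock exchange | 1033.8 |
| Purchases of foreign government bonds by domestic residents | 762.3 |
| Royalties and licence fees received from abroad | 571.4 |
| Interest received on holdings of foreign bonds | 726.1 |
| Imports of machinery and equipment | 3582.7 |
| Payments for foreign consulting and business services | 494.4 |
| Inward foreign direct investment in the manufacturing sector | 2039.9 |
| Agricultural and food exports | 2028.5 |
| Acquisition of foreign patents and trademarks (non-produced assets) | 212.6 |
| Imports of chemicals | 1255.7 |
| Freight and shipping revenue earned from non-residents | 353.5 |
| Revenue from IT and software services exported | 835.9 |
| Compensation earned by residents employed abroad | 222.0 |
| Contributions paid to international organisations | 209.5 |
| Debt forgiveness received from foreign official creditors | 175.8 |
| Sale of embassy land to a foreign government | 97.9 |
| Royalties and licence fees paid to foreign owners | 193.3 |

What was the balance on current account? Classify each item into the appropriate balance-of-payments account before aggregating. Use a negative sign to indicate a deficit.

Goods: -697.6 - 1255.7 + 2028.5 - 3582.7 = -3507.5
Services: -193.3 + 353.5 + 571.4 + 835.9 + 1154.3 - 494.4 = 2227.4
Primary income: 726.1 + 222.0 = 948.1
Secondary income: -209.5 - 277.7 + 834.4 = 347.2
Current account = (-3507.5) + 2227.4 + 948.1 + 347.2 = 15.2
(Excluded from the current account — financial account: foreign purchases of equities on the domestic stock exchange 1033.8, purchases of foreign government bonds by domestic residents 762.3, inward foreign direct investment in the manufacturing sector 2039.9; capital account: acquisition of foreign patents and trademarks (non-produced assets) 212.6, debt forgiveness received from foreign official creditors 175.8, sale of embassy land to a foreign government 97.9.)

15.2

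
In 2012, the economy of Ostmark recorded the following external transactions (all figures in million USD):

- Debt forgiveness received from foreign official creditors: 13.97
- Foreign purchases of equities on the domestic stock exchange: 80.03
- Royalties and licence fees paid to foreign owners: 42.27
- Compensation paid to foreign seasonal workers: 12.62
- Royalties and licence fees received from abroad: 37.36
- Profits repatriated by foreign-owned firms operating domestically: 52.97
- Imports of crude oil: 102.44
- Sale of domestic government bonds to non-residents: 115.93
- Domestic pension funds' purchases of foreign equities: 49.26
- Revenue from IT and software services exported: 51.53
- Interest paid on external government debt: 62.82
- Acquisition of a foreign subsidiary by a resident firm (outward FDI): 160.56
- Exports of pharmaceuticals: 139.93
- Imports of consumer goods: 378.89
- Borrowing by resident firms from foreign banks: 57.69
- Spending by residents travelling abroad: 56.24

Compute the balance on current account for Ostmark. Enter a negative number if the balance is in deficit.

Goods: 139.93 - 102.44 - 378.89 = -341.40
Services: -56.24 + 37.36 + 51.53 - 42.27 = -9.62
Primary income: -62.82 - 52.97 - 12.62 = -128.41
Current account = (-341.40) + (-9.62) + (-128.41) = -479.43
(Excluded from the current account — capital account: debt forgiveness received from foreign official creditors 13.97; financial account: foreign purchases of equities on the domestic stock exchange 80.03, sale of domestic government bonds to non-residents 115.93, domestic pension funds' purchases of foreign equities 49.26, acquisition of a foreign subsidiary by a resident firm (outward FDI) 160.56, borrowing by resident firms from foreign banks 57.69.)

-479.43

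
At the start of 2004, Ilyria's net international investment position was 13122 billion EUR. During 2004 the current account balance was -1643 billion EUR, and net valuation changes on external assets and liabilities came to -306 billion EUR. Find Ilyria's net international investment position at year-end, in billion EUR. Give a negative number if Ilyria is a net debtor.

Change in NIIP = current account + net valuation change = -1643 + (-306) = -1949
End-of-year NIIP = 13122 + (-1949) = 11173

11173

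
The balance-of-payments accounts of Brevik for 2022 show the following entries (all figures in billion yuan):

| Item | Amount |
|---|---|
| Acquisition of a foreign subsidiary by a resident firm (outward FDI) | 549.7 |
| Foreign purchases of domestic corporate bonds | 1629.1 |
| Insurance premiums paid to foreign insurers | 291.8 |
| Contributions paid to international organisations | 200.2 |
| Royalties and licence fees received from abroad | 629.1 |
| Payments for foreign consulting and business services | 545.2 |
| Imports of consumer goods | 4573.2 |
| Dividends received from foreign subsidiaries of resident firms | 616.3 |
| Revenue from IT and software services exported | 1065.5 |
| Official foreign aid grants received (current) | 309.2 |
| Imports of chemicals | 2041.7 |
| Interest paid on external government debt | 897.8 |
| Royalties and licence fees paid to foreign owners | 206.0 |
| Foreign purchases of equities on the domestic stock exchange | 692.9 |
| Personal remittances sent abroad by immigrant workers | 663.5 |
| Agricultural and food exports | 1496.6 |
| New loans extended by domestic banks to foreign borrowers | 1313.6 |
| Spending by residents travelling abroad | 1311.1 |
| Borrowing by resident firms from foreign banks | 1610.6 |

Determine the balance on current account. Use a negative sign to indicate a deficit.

-6613.8

Goods: -4573.2 + 1496.6 - 2041.7 = -5118.3
Services: -1311.1 + 629.1 - 206.0 + 1065.5 - 545.2 - 291.8 = -659.5
Primary income: -897.8 + 616.3 = -281.5
Secondary income: -663.5 - 200.2 + 309.2 = -554.5
Current account = (-5118.3) + (-659.5) + (-281.5) + (-554.5) = -6613.8
(Excluded from the current account — financial account: acquisition of a foreign subsidiary by a resident firm (outward FDI) 549.7, foreign purchases of domestic corporate bonds 1629.1, foreign purchases of equities on the domestic stock exchange 692.9, new loans extended by domestic banks to foreign borrowers 1313.6, borrowing by resident firms from foreign banks 1610.6.)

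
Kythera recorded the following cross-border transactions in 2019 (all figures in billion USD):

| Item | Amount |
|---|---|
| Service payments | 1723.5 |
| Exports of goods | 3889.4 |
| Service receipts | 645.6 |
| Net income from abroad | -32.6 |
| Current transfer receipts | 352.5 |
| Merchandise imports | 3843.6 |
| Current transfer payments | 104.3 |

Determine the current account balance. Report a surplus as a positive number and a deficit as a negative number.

Goods balance = 3889.4 - 3843.6 = 45.8
Services balance = 645.6 - 1723.5 = -1077.9
Trade balance (goods + services) = 45.8 + (-1077.9) = -1032.1
Net primary income = -32.6
Net secondary income = 352.5 - 104.3 = 248.2
Current account = -1032.1 + (-32.6) + 248.2 = -816.5

-816.5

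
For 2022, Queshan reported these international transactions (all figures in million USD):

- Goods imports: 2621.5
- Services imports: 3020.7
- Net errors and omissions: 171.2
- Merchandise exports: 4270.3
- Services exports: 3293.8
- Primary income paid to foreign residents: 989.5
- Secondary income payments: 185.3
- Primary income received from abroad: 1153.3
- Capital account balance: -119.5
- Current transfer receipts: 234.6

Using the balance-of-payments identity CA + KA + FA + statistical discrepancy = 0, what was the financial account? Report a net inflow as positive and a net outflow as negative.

Goods balance = 4270.3 - 2621.5 = 1648.8
Services balance = 3293.8 - 3020.7 = 273.1
Trade balance (goods + services) = 1648.8 + 273.1 = 1921.9
Net primary income = 1153.3 - 989.5 = 163.8
Net secondary income = 234.6 - 185.3 = 49.3
Current account = 1921.9 + 163.8 + 49.3 = 2135.0
Financial account = -(2135.0 + (-119.5) + 171.2) = -2186.7

-2186.7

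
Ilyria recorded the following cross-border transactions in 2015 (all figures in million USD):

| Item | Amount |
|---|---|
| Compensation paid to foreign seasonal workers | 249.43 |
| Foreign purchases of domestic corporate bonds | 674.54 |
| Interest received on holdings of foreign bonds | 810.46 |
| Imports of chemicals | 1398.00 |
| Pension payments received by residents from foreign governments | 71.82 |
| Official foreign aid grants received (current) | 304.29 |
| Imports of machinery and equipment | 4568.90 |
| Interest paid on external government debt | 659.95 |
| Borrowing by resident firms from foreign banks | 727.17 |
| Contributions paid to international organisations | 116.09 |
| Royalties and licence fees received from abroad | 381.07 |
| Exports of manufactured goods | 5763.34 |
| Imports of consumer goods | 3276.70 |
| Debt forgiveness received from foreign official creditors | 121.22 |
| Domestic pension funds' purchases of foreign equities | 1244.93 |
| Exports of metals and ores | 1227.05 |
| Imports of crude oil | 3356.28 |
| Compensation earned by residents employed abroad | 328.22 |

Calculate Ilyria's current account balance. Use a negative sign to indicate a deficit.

Goods: -3356.28 - 1398.00 - 3276.70 + 5763.34 - 4568.90 + 1227.05 = -5609.49
Services: 381.07
Primary income: -659.95 - 249.43 + 810.46 + 328.22 = 229.30
Secondary income: 304.29 + 71.82 - 116.09 = 260.02
Current account = (-5609.49) + 381.07 + 229.30 + 260.02 = -4739.10
(Excluded from the current account — financial account: foreign purchases of domestic corporate bonds 674.54, borrowing by resident firms from foreign banks 727.17, domestic pension funds' purchases of foreign equities 1244.93; capital account: debt forgiveness received from foreign official creditors 121.22.)

-4739.10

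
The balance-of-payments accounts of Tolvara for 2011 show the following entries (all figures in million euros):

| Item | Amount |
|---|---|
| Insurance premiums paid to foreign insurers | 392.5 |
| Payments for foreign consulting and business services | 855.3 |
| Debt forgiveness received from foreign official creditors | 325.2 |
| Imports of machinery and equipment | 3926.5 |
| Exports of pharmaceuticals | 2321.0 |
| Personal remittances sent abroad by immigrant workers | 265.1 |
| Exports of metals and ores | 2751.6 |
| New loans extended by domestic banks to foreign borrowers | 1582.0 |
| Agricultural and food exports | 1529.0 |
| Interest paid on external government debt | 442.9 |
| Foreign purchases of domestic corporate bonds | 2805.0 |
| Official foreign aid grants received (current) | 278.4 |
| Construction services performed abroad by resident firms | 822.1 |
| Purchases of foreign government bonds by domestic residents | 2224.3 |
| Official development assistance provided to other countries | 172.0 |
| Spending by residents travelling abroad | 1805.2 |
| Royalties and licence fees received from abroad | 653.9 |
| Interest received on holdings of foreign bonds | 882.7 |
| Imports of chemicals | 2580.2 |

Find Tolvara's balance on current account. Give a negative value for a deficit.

-1201.0

Goods: 2321.0 - 3926.5 + 2751.6 - 2580.2 + 1529.0 = 94.9
Services: -392.5 + 822.1 - 855.3 - 1805.2 + 653.9 = -1577.0
Primary income: 882.7 - 442.9 = 439.8
Secondary income: -172.0 + 278.4 - 265.1 = -158.7
Current account = 94.9 + (-1577.0) + 439.8 + (-158.7) = -1201.0
(Excluded from the current account — capital account: debt forgiveness received from foreign official creditors 325.2; financial account: new loans extended by domestic banks to foreign borrowers 1582.0, foreign purchases of domestic corporate bonds 2805.0, purchases of foreign government bonds by domestic residents 2224.3.)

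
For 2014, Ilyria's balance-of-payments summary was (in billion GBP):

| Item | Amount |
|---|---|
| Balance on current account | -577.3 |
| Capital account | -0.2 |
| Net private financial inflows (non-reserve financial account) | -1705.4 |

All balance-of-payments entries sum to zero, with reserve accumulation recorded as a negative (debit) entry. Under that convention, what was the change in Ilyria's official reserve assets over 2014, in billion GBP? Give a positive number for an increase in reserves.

-2282.9

Official reserve transactions balance = -((-577.3) + (-0.2) + (-1705.4)) = 2282.9
An accumulation of reserves is recorded as a debit (negative entry), so the change in the stock of reserves is the negative of that balance.
Change in official reserves = -(2282.9) = -2282.9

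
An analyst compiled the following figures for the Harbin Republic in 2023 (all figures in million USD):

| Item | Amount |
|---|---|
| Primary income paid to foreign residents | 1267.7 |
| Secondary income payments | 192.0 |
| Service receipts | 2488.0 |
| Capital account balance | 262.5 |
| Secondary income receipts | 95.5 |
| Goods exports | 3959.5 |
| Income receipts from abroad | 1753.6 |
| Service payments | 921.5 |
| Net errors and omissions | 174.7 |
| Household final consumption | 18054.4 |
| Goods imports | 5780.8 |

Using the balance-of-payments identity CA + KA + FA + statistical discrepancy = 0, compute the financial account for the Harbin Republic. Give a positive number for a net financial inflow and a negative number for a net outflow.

Goods balance = 3959.5 - 5780.8 = -1821.3
Services balance = 2488.0 - 921.5 = 1566.5
Trade balance (goods + services) = -1821.3 + 1566.5 = -254.8
Net primary income = 1753.6 - 1267.7 = 485.9
Net secondary income = 95.5 - 192.0 = -96.5
Current account = -254.8 + 485.9 + (-96.5) = 134.6
Financial account = -(134.6 + 262.5 + 174.7) = -571.8

-571.8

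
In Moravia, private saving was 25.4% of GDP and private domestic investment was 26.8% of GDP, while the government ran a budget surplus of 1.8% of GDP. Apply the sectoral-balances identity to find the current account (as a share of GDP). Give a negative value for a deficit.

0.4

By the sectoral-balances identity, CA = (S_private - I) + (T - G).
Private balance = 25.4 - 26.8 = -1.4
Government balance (T - G) = 1.8
CA = -1.4 + 1.8 = 0.4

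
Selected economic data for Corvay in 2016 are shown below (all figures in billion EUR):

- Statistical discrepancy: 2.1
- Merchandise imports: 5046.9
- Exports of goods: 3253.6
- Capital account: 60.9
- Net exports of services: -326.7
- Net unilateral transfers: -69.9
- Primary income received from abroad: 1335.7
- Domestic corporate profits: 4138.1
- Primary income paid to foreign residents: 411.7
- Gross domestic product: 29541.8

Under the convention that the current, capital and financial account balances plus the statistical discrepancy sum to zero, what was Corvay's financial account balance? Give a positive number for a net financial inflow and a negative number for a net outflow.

Goods balance = 3253.6 - 5046.9 = -1793.3
Services balance = -326.7
Trade balance (goods + services) = -1793.3 + (-326.7) = -2120.0
Net primary income = 1335.7 - 411.7 = 924.0
Net secondary income = -69.9
Current account = -2120.0 + 924.0 + (-69.9) = -1265.9
Financial account = -(-1265.9 + 60.9 + 2.1) = 1202.9

1202.9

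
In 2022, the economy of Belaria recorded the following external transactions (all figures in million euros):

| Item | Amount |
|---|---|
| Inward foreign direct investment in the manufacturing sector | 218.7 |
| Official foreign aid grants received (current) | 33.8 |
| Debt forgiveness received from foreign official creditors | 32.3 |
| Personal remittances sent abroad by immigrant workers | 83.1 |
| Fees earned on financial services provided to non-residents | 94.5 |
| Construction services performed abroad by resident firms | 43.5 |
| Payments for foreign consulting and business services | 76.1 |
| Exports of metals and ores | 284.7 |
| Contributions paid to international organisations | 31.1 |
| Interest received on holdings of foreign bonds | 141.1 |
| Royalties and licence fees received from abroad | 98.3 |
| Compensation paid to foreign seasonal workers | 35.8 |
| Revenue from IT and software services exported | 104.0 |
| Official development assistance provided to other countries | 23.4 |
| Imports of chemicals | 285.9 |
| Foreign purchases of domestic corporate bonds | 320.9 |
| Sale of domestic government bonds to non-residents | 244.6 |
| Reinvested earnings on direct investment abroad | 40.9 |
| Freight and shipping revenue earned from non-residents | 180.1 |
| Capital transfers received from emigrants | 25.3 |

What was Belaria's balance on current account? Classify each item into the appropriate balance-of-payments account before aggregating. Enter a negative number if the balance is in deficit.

Goods: 284.7 - 285.9 = -1.2
Services: 104.0 + 94.5 + 98.3 + 180.1 - 76.1 + 43.5 = 444.3
Primary income: 40.9 + 141.1 - 35.8 = 146.2
Secondary income: 33.8 - 23.4 - 83.1 - 31.1 = -103.8
Current account = (-1.2) + 444.3 + 146.2 + (-103.8) = 485.5
(Excluded from the current account — financial account: inward foreign direct investment in the manufacturing sector 218.7, foreign purchases of domestic corporate bonds 320.9, sale of domestic government bonds to non-residents 244.6; capital account: debt forgiveness received from foreign official creditors 32.3, capital transfers received from emigrants 25.3.)

485.5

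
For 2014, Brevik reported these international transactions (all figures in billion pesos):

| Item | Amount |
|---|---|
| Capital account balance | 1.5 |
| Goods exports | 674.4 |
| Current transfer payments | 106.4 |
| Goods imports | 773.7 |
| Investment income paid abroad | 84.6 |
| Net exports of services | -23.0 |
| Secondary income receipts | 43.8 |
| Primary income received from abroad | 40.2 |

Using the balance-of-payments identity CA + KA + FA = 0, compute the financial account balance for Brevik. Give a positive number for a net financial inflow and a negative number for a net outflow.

Goods balance = 674.4 - 773.7 = -99.3
Services balance = -23.0
Trade balance (goods + services) = -99.3 + (-23.0) = -122.3
Net primary income = 40.2 - 84.6 = -44.4
Net secondary income = 43.8 - 106.4 = -62.6
Current account = -122.3 + (-44.4) + (-62.6) = -229.3
Financial account = -(-229.3 + 1.5) = 227.8

227.8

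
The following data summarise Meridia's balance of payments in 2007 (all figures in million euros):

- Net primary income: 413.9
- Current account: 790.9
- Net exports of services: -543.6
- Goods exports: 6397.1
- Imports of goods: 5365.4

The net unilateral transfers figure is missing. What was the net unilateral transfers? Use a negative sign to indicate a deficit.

Current account = goods balance + services balance + net primary income + net secondary income
Sum of the known components = 902.0
Net unilateral transfers = CA - (known components) = 790.9 - 902.0 = -111.1

-111.1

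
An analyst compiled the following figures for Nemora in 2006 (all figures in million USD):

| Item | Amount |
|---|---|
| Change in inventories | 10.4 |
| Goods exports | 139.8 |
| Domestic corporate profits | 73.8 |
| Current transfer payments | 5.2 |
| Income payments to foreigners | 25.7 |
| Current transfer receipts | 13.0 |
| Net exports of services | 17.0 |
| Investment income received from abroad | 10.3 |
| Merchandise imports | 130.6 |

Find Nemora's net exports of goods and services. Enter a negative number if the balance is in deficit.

Goods balance = 139.8 - 130.6 = 9.2
Services balance = 17.0
Trade balance (goods + services) = 9.2 + 17.0 = 26.2

26.2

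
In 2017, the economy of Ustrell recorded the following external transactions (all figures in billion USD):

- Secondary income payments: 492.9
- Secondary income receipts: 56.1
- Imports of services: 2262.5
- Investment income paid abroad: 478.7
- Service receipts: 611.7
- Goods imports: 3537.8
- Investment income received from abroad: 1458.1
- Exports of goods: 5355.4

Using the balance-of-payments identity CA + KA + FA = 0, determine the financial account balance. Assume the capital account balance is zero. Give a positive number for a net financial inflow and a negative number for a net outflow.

-709.4

Goods balance = 5355.4 - 3537.8 = 1817.6
Services balance = 611.7 - 2262.5 = -1650.8
Trade balance (goods + services) = 1817.6 + (-1650.8) = 166.8
Net primary income = 1458.1 - 478.7 = 979.4
Net secondary income = 56.1 - 492.9 = -436.8
Current account = 166.8 + 979.4 + (-436.8) = 709.4
Financial account = -(709.4) = -709.4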